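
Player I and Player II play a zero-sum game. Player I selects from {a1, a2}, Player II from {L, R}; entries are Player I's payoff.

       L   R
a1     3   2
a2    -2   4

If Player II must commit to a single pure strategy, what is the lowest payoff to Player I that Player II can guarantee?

3

Column maxima: L → 3, R → 4.
The smallest of these is 3.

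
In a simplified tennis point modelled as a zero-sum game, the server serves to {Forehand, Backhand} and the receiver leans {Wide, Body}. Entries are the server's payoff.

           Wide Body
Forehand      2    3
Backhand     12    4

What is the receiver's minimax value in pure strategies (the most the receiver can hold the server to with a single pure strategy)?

4

Column maxima: Wide → 12, Body → 4.
The smallest of these is 4.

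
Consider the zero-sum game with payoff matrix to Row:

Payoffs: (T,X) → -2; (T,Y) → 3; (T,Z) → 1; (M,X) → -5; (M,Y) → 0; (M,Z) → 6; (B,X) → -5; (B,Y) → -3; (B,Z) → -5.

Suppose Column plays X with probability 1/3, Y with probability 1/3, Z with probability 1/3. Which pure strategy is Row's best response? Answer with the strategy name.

T

Expected payoff of T: (1/3)·(-2) + (1/3)·3 + (1/3)·1 = 2/3.
Expected payoff of M: (1/3)·(-5) + (1/3)·0 + (1/3)·6 = 1/3.
Expected payoff of B: (1/3)·(-5) + (1/3)·(-3) + (1/3)·(-5) = -13/3.
The largest is 2/3, so Row's best response is T.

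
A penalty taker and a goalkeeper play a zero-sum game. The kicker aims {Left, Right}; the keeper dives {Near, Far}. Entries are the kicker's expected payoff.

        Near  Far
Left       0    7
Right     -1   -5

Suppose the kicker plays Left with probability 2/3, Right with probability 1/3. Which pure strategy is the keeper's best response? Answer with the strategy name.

If the keeper plays Near, the kicker's expected payoff is (2/3)·0 + (1/3)·(-1) = -1/3.
If the keeper plays Far, the kicker's expected payoff is (2/3)·7 + (1/3)·(-5) = 3.
The keeper minimizes the kicker's payoff; the smallest is -1/3, so the best response is Near.

Near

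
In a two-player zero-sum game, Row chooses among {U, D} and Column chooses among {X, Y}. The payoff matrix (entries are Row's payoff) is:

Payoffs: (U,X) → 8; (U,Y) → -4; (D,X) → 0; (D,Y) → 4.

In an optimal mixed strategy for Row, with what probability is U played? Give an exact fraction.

Row minima: U → -4, D → 0; maximin = 0.
Column maxima: X → 8, Y → 4; minimax = 4.
0 ≠ 4, so there is no saddle point; optimal play is mixed.
Let Row play U with probability p. Expected payoff against X: 8p + 0(1−p) = 8p; against Y: (-4)p + 4(1−p) = −8p + 4.
Setting these equal: 8p = −8p + 4 ⇒ 16p = 4 ⇒ p = 1/4, and the value is (8)·(1/4) = 2.
For Column: with q = P(X), equating U's and D's payoffs gives 12q − 4 = −4q + 4 ⇒ q = 1/2.

1/4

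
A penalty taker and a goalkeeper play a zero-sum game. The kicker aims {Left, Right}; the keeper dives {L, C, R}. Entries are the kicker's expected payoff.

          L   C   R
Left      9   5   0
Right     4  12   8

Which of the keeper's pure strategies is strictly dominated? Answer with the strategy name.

R holds the kicker's payoff strictly below C in every row: 0 < 5, 8 < 12.
So C is strictly dominated for the keeper.

C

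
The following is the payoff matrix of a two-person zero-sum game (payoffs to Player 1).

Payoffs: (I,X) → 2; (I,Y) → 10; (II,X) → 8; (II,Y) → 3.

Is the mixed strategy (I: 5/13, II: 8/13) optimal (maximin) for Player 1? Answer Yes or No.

Yes

Against X this mix gives (5/13)·2 + (8/13)·8 = 74/13.
Against Y this mix gives (5/13)·10 + (8/13)·3 = 74/13.
All of Player 2's active replies (X, Y) yield 74/13, and no column does worse for Player 1. The mix makes Player 2 indifferent and guarantees 74/13, so it is optimal.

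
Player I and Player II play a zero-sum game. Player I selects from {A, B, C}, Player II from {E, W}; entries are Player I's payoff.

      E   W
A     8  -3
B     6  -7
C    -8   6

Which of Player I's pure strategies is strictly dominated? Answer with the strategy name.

B

A gives a strictly higher payoff than B against every column: 8 > 6, -3 > -7.
So B is strictly dominated and Player I never plays it.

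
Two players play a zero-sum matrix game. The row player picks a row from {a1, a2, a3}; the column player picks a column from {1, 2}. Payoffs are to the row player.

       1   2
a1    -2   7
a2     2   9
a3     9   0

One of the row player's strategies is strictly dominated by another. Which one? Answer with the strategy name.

a2 gives a strictly higher payoff than a1 against every column: 2 > -2, 9 > 7.
So a1 is strictly dominated and the row player never plays it.

a1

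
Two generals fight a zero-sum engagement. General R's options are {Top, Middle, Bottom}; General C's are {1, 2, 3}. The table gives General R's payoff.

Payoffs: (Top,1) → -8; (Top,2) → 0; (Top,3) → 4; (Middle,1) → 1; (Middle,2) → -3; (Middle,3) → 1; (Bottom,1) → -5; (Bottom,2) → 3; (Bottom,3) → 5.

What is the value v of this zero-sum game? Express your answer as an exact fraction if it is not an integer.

-1

Row minima: Top → -8, Middle → -3, Bottom → -5; maximin = -3.
Column maxima: 1 → 1, 2 → 3, 3 → 5; minimax = 1.
-3 ≠ 1, so there is no saddle point; optimal play is mixed.
Top is strictly dominated by Bottom, so General R never plays it.
3 is strictly dominated by 2 (it gives General R strictly more in every row), so General C never plays it.
On the remaining 2×2 (Middle, Bottom vs 1, 2):
Let General R play Middle with probability p. Expected payoff against 1: 1p + (-5)(1−p) = 6p − 5; against 2: (-3)p + 3(1−p) = −6p + 3.
Setting these equal: 6p − 5 = −6p + 3 ⇒ 12p = 8 ⇒ p = 2/3, and the value is (6)·(2/3) − 5 = -1.
For General C: with q = P(1), equating Middle's and Bottom's payoffs gives 4q − 3 = −8q + 3 ⇒ q = 1/2.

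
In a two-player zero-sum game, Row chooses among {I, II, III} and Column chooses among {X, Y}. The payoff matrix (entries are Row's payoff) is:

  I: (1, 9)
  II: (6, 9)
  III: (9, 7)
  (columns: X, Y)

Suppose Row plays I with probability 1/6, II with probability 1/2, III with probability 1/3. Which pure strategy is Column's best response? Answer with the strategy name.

X

If Column plays X, Row's expected payoff is (1/6)·1 + (1/2)·6 + (1/3)·9 = 37/6.
If Column plays Y, Row's expected payoff is (1/6)·9 + (1/2)·9 + (1/3)·7 = 25/3.
Column minimizes Row's payoff; the smallest is 37/6, so the best response is X.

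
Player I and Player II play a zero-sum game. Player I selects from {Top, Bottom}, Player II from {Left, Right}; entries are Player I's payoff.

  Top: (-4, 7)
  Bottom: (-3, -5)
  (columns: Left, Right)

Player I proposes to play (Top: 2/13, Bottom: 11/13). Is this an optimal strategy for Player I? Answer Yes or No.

Yes

Against Left this mix gives (2/13)·(-4) + (11/13)·(-3) = -41/13.
Against Right this mix gives (2/13)·7 + (11/13)·(-5) = -41/13.
All of Player II's active replies (Left, Right) yield -41/13, and no column does worse for Player I. The mix makes Player II indifferent and guarantees -41/13, so it is optimal.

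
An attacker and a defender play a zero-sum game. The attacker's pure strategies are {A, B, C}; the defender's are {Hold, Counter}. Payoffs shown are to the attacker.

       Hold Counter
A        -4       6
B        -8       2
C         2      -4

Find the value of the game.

-1/4

Row minima: A → -4, B → -8, C → -4; maximin = -4.
Column maxima: Hold → 2, Counter → 6; minimax = 2.
-4 ≠ 2, so there is no saddle point; optimal play is mixed.
B is strictly dominated by A, so the attacker never plays it.
On the remaining 2×2 (A, C vs Hold, Counter):
Let the attacker play A with probability p. Expected payoff against Hold: (-4)p + 2(1−p) = −6p + 2; against Counter: 6p + (-4)(1−p) = 10p − 4.
Setting these equal: −6p + 2 = 10p − 4 ⇒ −16p = -6 ⇒ p = 3/8, and the value is (-6)·(3/8) + 2 = -1/4.
For the defender: with q = P(Hold), equating A's and C's payoffs gives −10q + 6 = 6q − 4 ⇒ q = 5/8.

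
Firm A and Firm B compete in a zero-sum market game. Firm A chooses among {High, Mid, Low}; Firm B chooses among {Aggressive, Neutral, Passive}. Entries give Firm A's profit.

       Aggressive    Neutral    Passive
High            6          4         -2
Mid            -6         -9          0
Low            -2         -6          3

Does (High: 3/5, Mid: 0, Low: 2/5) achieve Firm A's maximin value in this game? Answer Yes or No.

Yes

Against Aggressive this mix gives (3/5)·6 + (2/5)·(-2) = 14/5.
Against Neutral this mix gives (3/5)·4 + (2/5)·(-6) = 0.
Against Passive this mix gives (3/5)·(-2) + (2/5)·3 = 0.
All of Firm B's active replies (Neutral, Passive) yield 0, and no column does worse for Firm A. The mix makes Firm B indifferent and guarantees 0, so it is optimal.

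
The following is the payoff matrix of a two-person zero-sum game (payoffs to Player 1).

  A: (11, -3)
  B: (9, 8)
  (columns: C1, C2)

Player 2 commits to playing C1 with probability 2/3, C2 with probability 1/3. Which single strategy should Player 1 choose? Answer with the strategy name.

Expected payoff of A: (2/3)·11 + (1/3)·(-3) = 19/3.
Expected payoff of B: (2/3)·9 + (1/3)·8 = 26/3.
The largest is 26/3, so Player 1's best response is B.

B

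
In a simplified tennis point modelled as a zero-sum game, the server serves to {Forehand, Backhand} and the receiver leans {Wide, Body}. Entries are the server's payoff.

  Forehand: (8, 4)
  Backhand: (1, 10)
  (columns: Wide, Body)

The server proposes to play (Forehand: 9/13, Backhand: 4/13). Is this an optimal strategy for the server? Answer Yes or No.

Yes

Against Wide this mix gives (9/13)·8 + (4/13)·1 = 76/13.
Against Body this mix gives (9/13)·4 + (4/13)·10 = 76/13.
All of the receiver's active replies (Wide, Body) yield 76/13, and no column does worse for the server. The mix makes the receiver indifferent and guarantees 76/13, so it is optimal.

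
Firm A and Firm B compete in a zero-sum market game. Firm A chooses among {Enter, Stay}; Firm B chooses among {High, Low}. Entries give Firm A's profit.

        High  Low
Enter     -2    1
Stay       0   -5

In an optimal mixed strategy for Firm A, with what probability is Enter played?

5/8

Row minima: Enter → -2, Stay → -5; maximin = -2.
Column maxima: High → 0, Low → 1; minimax = 0.
-2 ≠ 0, so there is no saddle point; optimal play is mixed.
Let Firm A play Enter with probability p. Expected payoff against High: (-2)p + 0(1−p) = −2p; against Low: 1p + (-5)(1−p) = 6p − 5.
Setting these equal: −2p = 6p − 5 ⇒ −8p = -5 ⇒ p = 5/8, and the value is (-2)·(5/8) = -5/4.
For Firm B: with q = P(High), equating Enter's and Stay's payoffs gives −3q + 1 = 5q − 5 ⇒ q = 3/4.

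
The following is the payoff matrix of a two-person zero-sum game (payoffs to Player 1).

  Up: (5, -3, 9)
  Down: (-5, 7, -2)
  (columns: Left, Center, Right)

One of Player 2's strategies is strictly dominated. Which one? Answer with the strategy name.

Left holds Player 1's payoff strictly below Right in every row: 5 < 9, -5 < -2.
So Right is strictly dominated for Player 2.

Right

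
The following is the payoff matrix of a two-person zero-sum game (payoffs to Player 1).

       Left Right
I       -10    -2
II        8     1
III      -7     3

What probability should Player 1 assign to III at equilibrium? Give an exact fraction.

Row minima: I → -10, II → 1, III → -7; maximin = 1.
Column maxima: Left → 8, Right → 3; minimax = 3.
1 ≠ 3, so there is no saddle point; optimal play is mixed.
I is strictly dominated by II, so Player 1 never plays it.
On the remaining 2×2 (II, III vs Left, Right):
Let Player 1 play II with probability p. Expected payoff against Left: 8p + (-7)(1−p) = 15p − 7; against Right: 1p + 3(1−p) = −2p + 3.
Setting these equal: 15p − 7 = −2p + 3 ⇒ 17p = 10 ⇒ p = 10/17, and the value is (15)·(10/17) − 7 = 31/17.
For Player 2: with q = P(Left), equating II's and III's payoffs gives 7q + 1 = −10q + 3 ⇒ q = 2/17.

7/17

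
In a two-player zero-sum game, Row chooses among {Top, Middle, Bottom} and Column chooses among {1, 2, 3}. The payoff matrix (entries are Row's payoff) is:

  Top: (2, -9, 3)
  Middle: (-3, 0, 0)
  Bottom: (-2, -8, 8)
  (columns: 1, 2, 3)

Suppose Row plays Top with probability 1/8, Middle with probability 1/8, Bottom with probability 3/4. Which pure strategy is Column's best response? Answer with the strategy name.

2

If Column plays 1, Row's expected payoff is (1/8)·2 + (1/8)·(-3) + (3/4)·(-2) = -13/8.
If Column plays 2, Row's expected payoff is (1/8)·(-9) + (1/8)·0 + (3/4)·(-8) = -57/8.
If Column plays 3, Row's expected payoff is (1/8)·3 + (1/8)·0 + (3/4)·8 = 51/8.
Column minimizes Row's payoff; the smallest is -57/8, so the best response is 2.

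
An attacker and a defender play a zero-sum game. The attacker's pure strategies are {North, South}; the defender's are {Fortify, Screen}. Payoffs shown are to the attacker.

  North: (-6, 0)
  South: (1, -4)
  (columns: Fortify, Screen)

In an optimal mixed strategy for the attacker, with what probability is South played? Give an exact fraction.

6/11

Row minima: North → -6, South → -4; maximin = -4.
Column maxima: Fortify → 1, Screen → 0; minimax = 0.
-4 ≠ 0, so there is no saddle point; optimal play is mixed.
Let the attacker play North with probability p. Expected payoff against Fortify: (-6)p + 1(1−p) = −7p + 1; against Screen: 0p + (-4)(1−p) = 4p − 4.
Setting these equal: −7p + 1 = 4p − 4 ⇒ −11p = -5 ⇒ p = 5/11, and the value is (-7)·(5/11) + 1 = -24/11.
For the defender: with q = P(Fortify), equating North's and South's payoffs gives −6q = 5q − 4 ⇒ q = 4/11.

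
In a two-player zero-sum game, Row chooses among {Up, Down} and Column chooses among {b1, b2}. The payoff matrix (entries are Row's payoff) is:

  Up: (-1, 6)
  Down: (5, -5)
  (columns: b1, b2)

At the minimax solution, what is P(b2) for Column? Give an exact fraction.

Row minima: Up → -1, Down → -5; maximin = -1.
Column maxima: b1 → 5, b2 → 6; minimax = 5.
-1 ≠ 5, so there is no saddle point; optimal play is mixed.
Let Row play Up with probability p. Expected payoff against b1: (-1)p + 5(1−p) = −6p + 5; against b2: 6p + (-5)(1−p) = 11p − 5.
Setting these equal: −6p + 5 = 11p − 5 ⇒ −17p = -10 ⇒ p = 10/17, and the value is (-6)·(10/17) + 5 = 25/17.
For Column: with q = P(b1), equating Up's and Down's payoffs gives −7q + 6 = 10q − 5 ⇒ q = 11/17.

6/17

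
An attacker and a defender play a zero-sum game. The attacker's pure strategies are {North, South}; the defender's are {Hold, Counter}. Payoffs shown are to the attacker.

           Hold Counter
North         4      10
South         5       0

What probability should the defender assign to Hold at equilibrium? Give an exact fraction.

Row minima: North → 4, South → 0; maximin = 4.
Column maxima: Hold → 5, Counter → 10; minimax = 5.
4 ≠ 5, so there is no saddle point; optimal play is mixed.
Let the attacker play North with probability p. Expected payoff against Hold: 4p + 5(1−p) = −p + 5; against Counter: 10p + 0(1−p) = 10p.
Setting these equal: −p + 5 = 10p ⇒ −11p = -5 ⇒ p = 5/11, and the value is (-1)·(5/11) + 5 = 50/11.
For the defender: with q = P(Hold), equating North's and South's payoffs gives −6q + 10 = 5q ⇒ q = 10/11.

10/11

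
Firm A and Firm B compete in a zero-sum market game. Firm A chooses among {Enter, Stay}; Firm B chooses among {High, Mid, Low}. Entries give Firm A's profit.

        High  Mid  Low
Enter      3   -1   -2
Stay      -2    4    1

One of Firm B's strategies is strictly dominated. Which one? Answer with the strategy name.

Mid

Low holds Firm A's payoff strictly below Mid in every row: -2 < -1, 1 < 4.
So Mid is strictly dominated for Firm B.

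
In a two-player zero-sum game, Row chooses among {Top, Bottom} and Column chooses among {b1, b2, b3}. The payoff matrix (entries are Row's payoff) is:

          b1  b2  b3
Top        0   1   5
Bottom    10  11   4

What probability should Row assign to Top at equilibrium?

6/11

Row minima: Top → 0, Bottom → 4; maximin = 4.
Column maxima: b1 → 10, b2 → 11, b3 → 5; minimax = 5.
4 ≠ 5, so there is no saddle point; optimal play is mixed.
b2 is strictly dominated by b1 (it gives Row strictly more in every row), so Column never plays it.
On the remaining 2×2 (Top, Bottom vs b1, b3):
Let Row play Top with probability p. Expected payoff against b1: 0p + 10(1−p) = −10p + 10; against b3: 5p + 4(1−p) = p + 4.
Setting these equal: −10p + 10 = p + 4 ⇒ −11p = -6 ⇒ p = 6/11, and the value is (-10)·(6/11) + 10 = 50/11.
For Column: with q = P(b1), equating Top's and Bottom's payoffs gives −5q + 5 = 6q + 4 ⇒ q = 1/11.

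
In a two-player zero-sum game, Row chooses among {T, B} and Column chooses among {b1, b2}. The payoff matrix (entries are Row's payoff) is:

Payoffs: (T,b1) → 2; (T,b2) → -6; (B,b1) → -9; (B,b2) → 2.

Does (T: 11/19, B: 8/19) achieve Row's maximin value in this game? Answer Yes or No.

Yes

Against b1 this mix gives (11/19)·2 + (8/19)·(-9) = -50/19.
Against b2 this mix gives (11/19)·(-6) + (8/19)·2 = -50/19.
All of Column's active replies (b1, b2) yield -50/19, and no column does worse for Row. The mix makes Column indifferent and guarantees -50/19, so it is optimal.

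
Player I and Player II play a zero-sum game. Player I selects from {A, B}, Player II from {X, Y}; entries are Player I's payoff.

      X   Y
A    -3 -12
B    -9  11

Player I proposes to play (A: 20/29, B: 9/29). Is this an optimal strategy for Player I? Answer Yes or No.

Yes

Against X this mix gives (20/29)·(-3) + (9/29)·(-9) = -141/29.
Against Y this mix gives (20/29)·(-12) + (9/29)·11 = -141/29.
All of Player II's active replies (X, Y) yield -141/29, and no column does worse for Player I. The mix makes Player II indifferent and guarantees -141/29, so it is optimal.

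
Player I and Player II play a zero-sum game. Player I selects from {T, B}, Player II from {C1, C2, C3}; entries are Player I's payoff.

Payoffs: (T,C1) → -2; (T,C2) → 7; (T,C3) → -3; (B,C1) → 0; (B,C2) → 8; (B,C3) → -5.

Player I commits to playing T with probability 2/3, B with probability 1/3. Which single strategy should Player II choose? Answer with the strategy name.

If Player II plays C1, Player I's expected payoff is (2/3)·(-2) + (1/3)·0 = -4/3.
If Player II plays C2, Player I's expected payoff is (2/3)·7 + (1/3)·8 = 22/3.
If Player II plays C3, Player I's expected payoff is (2/3)·(-3) + (1/3)·(-5) = -11/3.
Player II minimizes Player I's payoff; the smallest is -11/3, so the best response is C3.

C3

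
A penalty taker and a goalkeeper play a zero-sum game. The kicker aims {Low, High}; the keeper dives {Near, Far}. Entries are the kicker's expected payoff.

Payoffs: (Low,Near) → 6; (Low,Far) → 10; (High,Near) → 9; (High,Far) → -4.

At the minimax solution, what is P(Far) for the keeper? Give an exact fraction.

Row minima: Low → 6, High → -4; maximin = 6.
Column maxima: Near → 9, Far → 10; minimax = 9.
6 ≠ 9, so there is no saddle point; optimal play is mixed.
Let the kicker play Low with probability p. Expected payoff against Near: 6p + 9(1−p) = −3p + 9; against Far: 10p + (-4)(1−p) = 14p − 4.
Setting these equal: −3p + 9 = 14p − 4 ⇒ −17p = -13 ⇒ p = 13/17, and the value is (-3)·(13/17) + 9 = 114/17.
For the keeper: with q = P(Near), equating Low's and High's payoffs gives −4q + 10 = 13q − 4 ⇒ q = 14/17.

3/17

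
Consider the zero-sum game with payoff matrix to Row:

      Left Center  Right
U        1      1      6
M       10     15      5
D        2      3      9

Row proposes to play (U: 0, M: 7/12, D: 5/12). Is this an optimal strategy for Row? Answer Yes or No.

Against Left this mix gives (7/12)·10 + (5/12)·2 = 20/3.
Against Center this mix gives (7/12)·15 + (5/12)·3 = 10.
Against Right this mix gives (7/12)·5 + (5/12)·9 = 20/3.
All of Column's active replies (Left, Right) yield 20/3, and no column does worse for Row. The mix makes Column indifferent and guarantees 20/3, so it is optimal.

Yes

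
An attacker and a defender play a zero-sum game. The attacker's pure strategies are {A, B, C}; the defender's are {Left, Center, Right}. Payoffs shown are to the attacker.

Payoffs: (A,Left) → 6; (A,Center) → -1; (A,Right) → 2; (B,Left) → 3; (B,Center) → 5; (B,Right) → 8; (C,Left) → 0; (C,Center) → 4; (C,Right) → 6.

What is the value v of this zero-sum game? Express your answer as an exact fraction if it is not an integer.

11/3

Row minima: A → -1, B → 3, C → 0; maximin = 3.
Column maxima: Left → 6, Center → 5, Right → 8; minimax = 5.
3 ≠ 5, so there is no saddle point; optimal play is mixed.
C is strictly dominated by B, so the attacker never plays it.
Right is strictly dominated by Center (it gives the attacker strictly more in every row), so the defender never plays it.
On the remaining 2×2 (A, B vs Left, Center):
Let the attacker play A with probability p. Expected payoff against Left: 6p + 3(1−p) = 3p + 3; against Center: (-1)p + 5(1−p) = −6p + 5.
Setting these equal: 3p + 3 = −6p + 5 ⇒ 9p = 2 ⇒ p = 2/9, and the value is (3)·(2/9) + 3 = 11/3.
For the defender: with q = P(Left), equating A's and B's payoffs gives 7q − 1 = −2q + 5 ⇒ q = 2/3.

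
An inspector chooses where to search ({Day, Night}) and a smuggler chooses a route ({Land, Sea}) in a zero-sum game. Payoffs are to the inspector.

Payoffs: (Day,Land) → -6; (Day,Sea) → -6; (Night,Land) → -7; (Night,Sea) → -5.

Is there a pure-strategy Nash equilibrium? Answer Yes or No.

Row minima: Day → -6, Night → -7; maximin = -6.
Column maxima: Land → -6, Sea → -5; minimax = -6.
maximin = minimax = -6, so a saddle point exists.

Yes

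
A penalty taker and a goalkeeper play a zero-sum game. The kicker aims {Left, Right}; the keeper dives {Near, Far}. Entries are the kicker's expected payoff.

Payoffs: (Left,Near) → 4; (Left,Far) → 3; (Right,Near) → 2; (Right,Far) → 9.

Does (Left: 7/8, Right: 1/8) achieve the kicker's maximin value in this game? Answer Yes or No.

Against Near this mix gives (7/8)·4 + (1/8)·2 = 15/4.
Against Far this mix gives (7/8)·3 + (1/8)·9 = 15/4.
All of the keeper's active replies (Near, Far) yield 15/4, and no column does worse for the kicker. The mix makes the keeper indifferent and guarantees 15/4, so it is optimal.

Yes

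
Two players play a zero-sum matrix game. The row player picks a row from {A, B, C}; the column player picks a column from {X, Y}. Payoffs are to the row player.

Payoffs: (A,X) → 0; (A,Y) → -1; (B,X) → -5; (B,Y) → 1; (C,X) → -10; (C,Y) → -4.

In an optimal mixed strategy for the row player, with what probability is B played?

1/7

Row minima: A → -1, B → -5, C → -10; maximin = -1.
Column maxima: X → 0, Y → 1; minimax = 0.
-1 ≠ 0, so there is no saddle point; optimal play is mixed.
C is strictly dominated by A, so the row player never plays it.
On the remaining 2×2 (A, B vs X, Y):
Let the row player play A with probability p. Expected payoff against X: 0p + (-5)(1−p) = 5p − 5; against Y: (-1)p + 1(1−p) = −2p + 1.
Setting these equal: 5p − 5 = −2p + 1 ⇒ 7p = 6 ⇒ p = 6/7, and the value is (5)·(6/7) − 5 = -5/7.
For the column player: with q = P(X), equating A's and B's payoffs gives q − 1 = −6q + 1 ⇒ q = 2/7.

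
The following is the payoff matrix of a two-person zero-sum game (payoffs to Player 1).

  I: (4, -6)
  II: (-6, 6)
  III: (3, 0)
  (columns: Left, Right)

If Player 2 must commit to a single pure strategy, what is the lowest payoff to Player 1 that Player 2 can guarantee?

4

Column maxima: Left → 4, Right → 6.
The smallest of these is 4.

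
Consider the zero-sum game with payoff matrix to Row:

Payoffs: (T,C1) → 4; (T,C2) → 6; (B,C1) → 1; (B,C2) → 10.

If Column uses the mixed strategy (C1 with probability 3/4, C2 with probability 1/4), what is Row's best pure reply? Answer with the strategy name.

T

Expected payoff of T: (3/4)·4 + (1/4)·6 = 9/2.
Expected payoff of B: (3/4)·1 + (1/4)·10 = 13/4.
The largest is 9/2, so Row's best response is T.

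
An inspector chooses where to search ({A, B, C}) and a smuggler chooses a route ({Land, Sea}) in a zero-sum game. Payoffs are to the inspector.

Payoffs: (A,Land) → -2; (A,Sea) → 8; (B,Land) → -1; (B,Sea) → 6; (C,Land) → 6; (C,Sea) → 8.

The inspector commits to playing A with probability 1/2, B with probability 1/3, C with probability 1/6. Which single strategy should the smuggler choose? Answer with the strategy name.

Land

If the smuggler plays Land, the inspector's expected payoff is (1/2)·(-2) + (1/3)·(-1) + (1/6)·6 = -1/3.
If the smuggler plays Sea, the inspector's expected payoff is (1/2)·8 + (1/3)·6 + (1/6)·8 = 22/3.
The smuggler minimizes the inspector's payoff; the smallest is -1/3, so the best response is Land.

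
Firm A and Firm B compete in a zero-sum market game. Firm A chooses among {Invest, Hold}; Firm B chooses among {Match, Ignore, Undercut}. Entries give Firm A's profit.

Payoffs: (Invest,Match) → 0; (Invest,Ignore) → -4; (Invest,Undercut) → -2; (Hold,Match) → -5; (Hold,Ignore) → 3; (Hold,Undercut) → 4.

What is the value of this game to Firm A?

-5/3

Row minima: Invest → -4, Hold → -5; maximin = -4.
Column maxima: Match → 0, Ignore → 3, Undercut → 4; minimax = 0.
-4 ≠ 0, so there is no saddle point; optimal play is mixed.
Undercut is strictly dominated by Ignore (it gives Firm A strictly more in every row), so Firm B never plays it.
On the remaining 2×2 (Invest, Hold vs Match, Ignore):
Let Firm A play Invest with probability p. Expected payoff against Match: 0p + (-5)(1−p) = 5p − 5; against Ignore: (-4)p + 3(1−p) = −7p + 3.
Setting these equal: 5p − 5 = −7p + 3 ⇒ 12p = 8 ⇒ p = 2/3, and the value is (5)·(2/3) − 5 = -5/3.
For Firm B: with q = P(Match), equating Invest's and Hold's payoffs gives 4q − 4 = −8q + 3 ⇒ q = 7/12.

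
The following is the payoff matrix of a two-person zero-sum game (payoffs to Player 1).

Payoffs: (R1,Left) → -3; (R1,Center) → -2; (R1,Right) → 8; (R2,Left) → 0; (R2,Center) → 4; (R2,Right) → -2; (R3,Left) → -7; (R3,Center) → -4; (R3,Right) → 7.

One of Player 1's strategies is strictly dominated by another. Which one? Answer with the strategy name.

R1 gives a strictly higher payoff than R3 against every column: -3 > -7, -2 > -4, 8 > 7.
So R3 is strictly dominated and Player 1 never plays it.

R3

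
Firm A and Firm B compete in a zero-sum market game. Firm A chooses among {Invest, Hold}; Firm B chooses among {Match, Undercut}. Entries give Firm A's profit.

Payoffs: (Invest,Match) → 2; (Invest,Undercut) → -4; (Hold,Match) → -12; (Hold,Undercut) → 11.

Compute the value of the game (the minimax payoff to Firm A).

Row minima: Invest → -4, Hold → -12; maximin = -4.
Column maxima: Match → 2, Undercut → 11; minimax = 2.
-4 ≠ 2, so there is no saddle point; optimal play is mixed.
Let Firm A play Invest with probability p. Expected payoff against Match: 2p + (-12)(1−p) = 14p − 12; against Undercut: (-4)p + 11(1−p) = −15p + 11.
Setting these equal: 14p − 12 = −15p + 11 ⇒ 29p = 23 ⇒ p = 23/29, and the value is (14)·(23/29) − 12 = -26/29.
For Firm B: with q = P(Match), equating Invest's and Hold's payoffs gives 6q − 4 = −23q + 11 ⇒ q = 15/29.

-26/29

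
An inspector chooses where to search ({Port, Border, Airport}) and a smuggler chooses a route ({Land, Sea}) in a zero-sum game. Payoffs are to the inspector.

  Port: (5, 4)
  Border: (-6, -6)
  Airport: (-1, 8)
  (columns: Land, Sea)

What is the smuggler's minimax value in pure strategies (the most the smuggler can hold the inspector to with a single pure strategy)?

5

Column maxima: Land → 5, Sea → 8.
The smallest of these is 5.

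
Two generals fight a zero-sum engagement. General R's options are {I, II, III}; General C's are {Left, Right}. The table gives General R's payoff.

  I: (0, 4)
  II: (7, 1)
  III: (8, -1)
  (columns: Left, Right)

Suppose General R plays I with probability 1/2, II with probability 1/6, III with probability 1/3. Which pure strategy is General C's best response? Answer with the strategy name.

Right

If General C plays Left, General R's expected payoff is (1/2)·0 + (1/6)·7 + (1/3)·8 = 23/6.
If General C plays Right, General R's expected payoff is (1/2)·4 + (1/6)·1 + (1/3)·(-1) = 11/6.
General C minimizes General R's payoff; the smallest is 11/6, so the best response is Right.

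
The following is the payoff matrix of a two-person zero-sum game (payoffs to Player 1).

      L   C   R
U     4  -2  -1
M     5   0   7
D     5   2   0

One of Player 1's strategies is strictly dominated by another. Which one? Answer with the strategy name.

M gives a strictly higher payoff than U against every column: 5 > 4, 0 > -2, 7 > -1.
So U is strictly dominated and Player 1 never plays it.

U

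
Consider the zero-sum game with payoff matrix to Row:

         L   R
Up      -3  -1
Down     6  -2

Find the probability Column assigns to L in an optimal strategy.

1/10

Row minima: Up → -3, Down → -2; maximin = -2.
Column maxima: L → 6, R → -1; minimax = -1.
-2 ≠ -1, so there is no saddle point; optimal play is mixed.
Let Row play Up with probability p. Expected payoff against L: (-3)p + 6(1−p) = −9p + 6; against R: (-1)p + (-2)(1−p) = p − 2.
Setting these equal: −9p + 6 = p − 2 ⇒ −10p = -8 ⇒ p = 4/5, and the value is (-9)·(4/5) + 6 = -6/5.
For Column: with q = P(L), equating Up's and Down's payoffs gives −2q − 1 = 8q − 2 ⇒ q = 1/10.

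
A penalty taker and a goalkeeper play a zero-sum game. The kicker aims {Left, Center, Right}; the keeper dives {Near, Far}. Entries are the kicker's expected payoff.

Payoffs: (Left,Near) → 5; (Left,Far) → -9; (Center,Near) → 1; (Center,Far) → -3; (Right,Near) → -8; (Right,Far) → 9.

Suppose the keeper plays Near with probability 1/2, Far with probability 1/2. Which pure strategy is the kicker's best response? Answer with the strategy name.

Right

Expected payoff of Left: (1/2)·5 + (1/2)·(-9) = -2.
Expected payoff of Center: (1/2)·1 + (1/2)·(-3) = -1.
Expected payoff of Right: (1/2)·(-8) + (1/2)·9 = 1/2.
The largest is 1/2, so the kicker's best response is Right.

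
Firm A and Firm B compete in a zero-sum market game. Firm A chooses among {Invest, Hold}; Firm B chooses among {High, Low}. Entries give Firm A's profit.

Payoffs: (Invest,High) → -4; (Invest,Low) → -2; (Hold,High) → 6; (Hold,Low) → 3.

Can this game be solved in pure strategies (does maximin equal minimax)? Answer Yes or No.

Yes

Row minima: Invest → -4, Hold → 3; maximin = 3.
Column maxima: High → 6, Low → 3; minimax = 3.
maximin = minimax = 3, so a saddle point exists.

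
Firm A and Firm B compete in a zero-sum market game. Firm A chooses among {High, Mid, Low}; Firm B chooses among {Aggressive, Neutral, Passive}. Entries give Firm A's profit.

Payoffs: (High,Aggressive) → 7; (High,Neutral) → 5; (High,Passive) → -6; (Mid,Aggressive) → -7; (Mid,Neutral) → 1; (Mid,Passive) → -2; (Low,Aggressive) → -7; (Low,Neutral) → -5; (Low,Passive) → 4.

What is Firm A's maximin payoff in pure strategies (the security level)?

Row minima: High → -6, Mid → -7, Low → -7.
The best of these is -6.

-6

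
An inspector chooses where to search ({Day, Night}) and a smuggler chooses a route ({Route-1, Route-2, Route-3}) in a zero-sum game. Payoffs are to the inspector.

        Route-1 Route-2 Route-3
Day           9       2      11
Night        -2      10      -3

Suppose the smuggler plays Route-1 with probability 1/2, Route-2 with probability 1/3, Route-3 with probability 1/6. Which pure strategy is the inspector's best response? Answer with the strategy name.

Day

Expected payoff of Day: (1/2)·9 + (1/3)·2 + (1/6)·11 = 7.
Expected payoff of Night: (1/2)·(-2) + (1/3)·10 + (1/6)·(-3) = 11/6.
The largest is 7, so the inspector's best response is Day.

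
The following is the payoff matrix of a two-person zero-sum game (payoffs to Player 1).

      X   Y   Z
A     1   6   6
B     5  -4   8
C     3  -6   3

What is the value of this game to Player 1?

17/7

Row minima: A → 1, B → -4, C → -6; maximin = 1.
Column maxima: X → 5, Y → 6, Z → 8; minimax = 5.
1 ≠ 5, so there is no saddle point; optimal play is mixed.
C is strictly dominated by B, so Player 1 never plays it.
With C eliminated, Z is strictly dominated by X (it gives Player 1 strictly more in every remaining row), so Player 2 never plays it.
On the remaining 2×2 (A, B vs X, Y):
Let Player 1 play A with probability p. Expected payoff against X: 1p + 5(1−p) = −4p + 5; against Y: 6p + (-4)(1−p) = 10p − 4.
Setting these equal: −4p + 5 = 10p − 4 ⇒ −14p = -9 ⇒ p = 9/14, and the value is (-4)·(9/14) + 5 = 17/7.
For Player 2: with q = P(X), equating A's and B's payoffs gives −5q + 6 = 9q − 4 ⇒ q = 5/7.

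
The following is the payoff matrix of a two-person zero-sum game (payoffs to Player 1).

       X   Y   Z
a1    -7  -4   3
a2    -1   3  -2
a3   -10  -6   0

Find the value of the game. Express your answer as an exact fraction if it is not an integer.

-17/11

Row minima: a1 → -7, a2 → -2, a3 → -10; maximin = -2.
Column maxima: X → -1, Y → 3, Z → 3; minimax = -1.
-2 ≠ -1, so there is no saddle point; optimal play is mixed.
a3 is strictly dominated by a1, so Player 1 never plays it.
Y is strictly dominated by X (it gives Player 1 strictly more in every row), so Player 2 never plays it.
On the remaining 2×2 (a1, a2 vs X, Z):
Let Player 1 play a1 with probability p. Expected payoff against X: (-7)p + (-1)(1−p) = −6p − 1; against Z: 3p + (-2)(1−p) = 5p − 2.
Setting these equal: −6p − 1 = 5p − 2 ⇒ −11p = -1 ⇒ p = 1/11, and the value is (-6)·(1/11) − 1 = -17/11.
For Player 2: with q = P(X), equating a1's and a2's payoffs gives −10q + 3 = q − 2 ⇒ q = 5/11.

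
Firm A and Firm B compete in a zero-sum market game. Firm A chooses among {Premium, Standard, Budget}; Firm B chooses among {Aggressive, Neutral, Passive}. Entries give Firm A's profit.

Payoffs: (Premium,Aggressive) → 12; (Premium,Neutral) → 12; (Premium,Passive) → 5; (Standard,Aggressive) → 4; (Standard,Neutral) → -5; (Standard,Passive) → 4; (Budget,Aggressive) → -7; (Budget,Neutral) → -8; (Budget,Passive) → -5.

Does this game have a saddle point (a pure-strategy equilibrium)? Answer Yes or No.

Row minima: Premium → 5, Standard → -5, Budget → -8; maximin = 5.
Column maxima: Aggressive → 12, Neutral → 12, Passive → 5; minimax = 5.
maximin = minimax = 5, so a saddle point exists.

Yes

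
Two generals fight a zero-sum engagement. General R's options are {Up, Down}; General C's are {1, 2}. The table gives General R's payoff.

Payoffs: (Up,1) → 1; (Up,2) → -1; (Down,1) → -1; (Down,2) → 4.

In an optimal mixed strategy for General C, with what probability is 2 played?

Row minima: Up → -1, Down → -1; maximin = -1.
Column maxima: 1 → 1, 2 → 4; minimax = 1.
-1 ≠ 1, so there is no saddle point; optimal play is mixed.
Let General R play Up with probability p. Expected payoff against 1: 1p + (-1)(1−p) = 2p − 1; against 2: (-1)p + 4(1−p) = −5p + 4.
Setting these equal: 2p − 1 = −5p + 4 ⇒ 7p = 5 ⇒ p = 5/7, and the value is (2)·(5/7) − 1 = 3/7.
For General C: with q = P(1), equating Up's and Down's payoffs gives 2q − 1 = −5q + 4 ⇒ q = 5/7.

2/7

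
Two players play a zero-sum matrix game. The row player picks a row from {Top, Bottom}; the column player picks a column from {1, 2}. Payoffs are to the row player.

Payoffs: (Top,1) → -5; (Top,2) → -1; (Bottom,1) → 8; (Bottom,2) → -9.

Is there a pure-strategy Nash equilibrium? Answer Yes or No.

No

Row minima: Top → -5, Bottom → -9; maximin = -5.
Column maxima: 1 → 8, 2 → -1; minimax = -1.
-5 ≠ -1, so no pure-strategy equilibrium exists.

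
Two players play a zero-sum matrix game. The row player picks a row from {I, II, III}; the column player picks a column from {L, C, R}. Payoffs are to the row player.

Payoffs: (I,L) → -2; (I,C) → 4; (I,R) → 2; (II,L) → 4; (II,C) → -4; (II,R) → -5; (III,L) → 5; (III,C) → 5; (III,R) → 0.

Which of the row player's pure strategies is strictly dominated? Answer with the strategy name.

II

III gives a strictly higher payoff than II against every column: 5 > 4, 5 > -4, 0 > -5.
So II is strictly dominated and the row player never plays it.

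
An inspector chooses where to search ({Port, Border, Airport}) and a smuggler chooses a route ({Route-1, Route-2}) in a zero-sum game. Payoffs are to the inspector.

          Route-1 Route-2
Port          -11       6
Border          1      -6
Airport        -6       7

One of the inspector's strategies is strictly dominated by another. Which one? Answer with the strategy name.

Airport gives a strictly higher payoff than Port against every column: -6 > -11, 7 > 6.
So Port is strictly dominated and the inspector never plays it.

Port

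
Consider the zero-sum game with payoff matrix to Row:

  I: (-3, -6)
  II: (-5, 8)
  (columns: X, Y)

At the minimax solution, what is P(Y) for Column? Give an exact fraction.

Row minima: I → -6, II → -5; maximin = -5.
Column maxima: X → -3, Y → 8; minimax = -3.
-5 ≠ -3, so there is no saddle point; optimal play is mixed.
Let Row play I with probability p. Expected payoff against X: (-3)p + (-5)(1−p) = 2p − 5; against Y: (-6)p + 8(1−p) = −14p + 8.
Setting these equal: 2p − 5 = −14p + 8 ⇒ 16p = 13 ⇒ p = 13/16, and the value is (2)·(13/16) − 5 = -27/8.
For Column: with q = P(X), equating I's and II's payoffs gives 3q − 6 = −13q + 8 ⇒ q = 7/8.

1/8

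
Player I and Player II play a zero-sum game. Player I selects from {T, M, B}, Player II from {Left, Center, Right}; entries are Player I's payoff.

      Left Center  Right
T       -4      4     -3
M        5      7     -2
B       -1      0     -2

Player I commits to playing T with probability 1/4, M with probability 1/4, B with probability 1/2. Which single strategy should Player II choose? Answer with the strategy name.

If Player II plays Left, Player I's expected payoff is (1/4)·(-4) + (1/4)·5 + (1/2)·(-1) = -1/4.
If Player II plays Center, Player I's expected payoff is (1/4)·4 + (1/4)·7 + (1/2)·0 = 11/4.
If Player II plays Right, Player I's expected payoff is (1/4)·(-3) + (1/4)·(-2) + (1/2)·(-2) = -9/4.
Player II minimizes Player I's payoff; the smallest is -9/4, so the best response is Right.

Right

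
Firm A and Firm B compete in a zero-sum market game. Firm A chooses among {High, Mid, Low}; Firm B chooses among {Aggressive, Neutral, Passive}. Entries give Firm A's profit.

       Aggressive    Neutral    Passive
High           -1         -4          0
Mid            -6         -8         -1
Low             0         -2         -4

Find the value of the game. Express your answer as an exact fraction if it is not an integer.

Row minima: High → -4, Mid → -8, Low → -4; maximin = -4.
Column maxima: Aggressive → 0, Neutral → -2, Passive → 0; minimax = -2.
-4 ≠ -2, so there is no saddle point; optimal play is mixed.
Mid is strictly dominated by High, so Firm A never plays it.
Aggressive is strictly dominated by Neutral (it gives Firm A strictly more in every row), so Firm B never plays it.
On the remaining 2×2 (High, Low vs Neutral, Passive):
Let Firm A play High with probability p. Expected payoff against Neutral: (-4)p + (-2)(1−p) = −2p − 2; against Passive: 0p + (-4)(1−p) = 4p − 4.
Setting these equal: −2p − 2 = 4p − 4 ⇒ −6p = -2 ⇒ p = 1/3, and the value is (-2)·(1/3) − 2 = -8/3.
For Firm B: with q = P(Neutral), equating High's and Low's payoffs gives −4q = 2q − 4 ⇒ q = 2/3.

-8/3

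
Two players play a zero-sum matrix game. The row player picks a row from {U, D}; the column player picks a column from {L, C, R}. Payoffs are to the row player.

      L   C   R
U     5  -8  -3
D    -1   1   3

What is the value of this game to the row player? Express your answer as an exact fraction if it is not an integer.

-1/5

Row minima: U → -8, D → -1; maximin = -1.
Column maxima: L → 5, C → 1, R → 3; minimax = 1.
-1 ≠ 1, so there is no saddle point; optimal play is mixed.
R is strictly dominated by C (it gives the row player strictly more in every row), so the column player never plays it.
On the remaining 2×2 (U, D vs L, C):
Let the row player play U with probability p. Expected payoff against L: 5p + (-1)(1−p) = 6p − 1; against C: (-8)p + 1(1−p) = −9p + 1.
Setting these equal: 6p − 1 = −9p + 1 ⇒ 15p = 2 ⇒ p = 2/15, and the value is (6)·(2/15) − 1 = -1/5.
For the column player: with q = P(L), equating U's and D's payoffs gives 13q − 8 = −2q + 1 ⇒ q = 3/5.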